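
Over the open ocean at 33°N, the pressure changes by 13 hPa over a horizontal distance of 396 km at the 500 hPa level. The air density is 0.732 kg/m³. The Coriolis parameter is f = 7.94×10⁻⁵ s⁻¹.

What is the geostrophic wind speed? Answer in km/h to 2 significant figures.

200 km/h

Pressure gradient: |∂P/∂n| = 1300 Pa / 396000 m = 3.28×10⁻³ Pa/m
Geostrophic balance (pressure-gradient force = Coriolis force):
V_g = (1/(fρ)) |∂P/∂n| = 3.28×10⁻³ / (7.94×10⁻⁵ × 0.732) = 56.5 m/s
Converting: 56.5 m/s × 3.6 = 200 km/h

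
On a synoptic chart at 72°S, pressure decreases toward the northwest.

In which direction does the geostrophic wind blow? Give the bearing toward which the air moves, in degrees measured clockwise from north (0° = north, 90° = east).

The pressure-gradient force points toward the northwest (bearing 315°).
Geostrophic balance: in the Southern Hemisphere the Coriolis force deflects motion to the left, so the geostrophic wind blows 90° to the left of the pressure-gradient force (low pressure on the right).
Rotating 315° by 90° counterclockwise gives 225° — the wind blows toward the southwest.

225°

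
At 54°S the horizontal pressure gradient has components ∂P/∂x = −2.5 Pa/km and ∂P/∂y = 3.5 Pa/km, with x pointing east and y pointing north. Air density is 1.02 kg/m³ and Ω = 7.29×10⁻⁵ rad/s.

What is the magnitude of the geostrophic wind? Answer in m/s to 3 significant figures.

Coriolis parameter at 54°S:
f = 2Ω sin φ = 2 × 7.29×10⁻⁵ × sin 54° = 1.18×10⁻⁴ s⁻¹
In the Southern Hemisphere f is negative: f = −1.18×10⁻⁴ s⁻¹.
Component geostrophic relations (x east, y north):
u_g = −(1/(fρ)) ∂P/∂y,  v_g = (1/(fρ)) ∂P/∂x
u_g = −(3.5×10⁻³)/(−1.18×10⁻⁴ × 1.02) = 29.1 m/s;  v_g = (−2.5×10⁻³)/(−1.18×10⁻⁴ × 1.02) = 20.8 m/s
|V_g| = √(u_g² + v_g²) = 35.7 m/s

35.7 m/s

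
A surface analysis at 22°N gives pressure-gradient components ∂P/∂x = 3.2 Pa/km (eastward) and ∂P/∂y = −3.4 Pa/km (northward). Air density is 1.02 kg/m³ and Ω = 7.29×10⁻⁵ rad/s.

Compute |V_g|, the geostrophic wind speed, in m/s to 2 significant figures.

Coriolis parameter at 22°N:
f = 2Ω sin φ = 2 × 7.29×10⁻⁵ × sin 22° = 5.46×10⁻⁵ s⁻¹
Component geostrophic relations (x east, y north):
u_g = −(1/(fρ)) ∂P/∂y,  v_g = (1/(fρ)) ∂P/∂x
u_g = −(−3.4×10⁻³)/(5.46×10⁻⁵ × 1.02) = 61.0 m/s;  v_g = (3.2×10⁻³)/(5.46×10⁻⁵ × 1.02) = 57.4 m/s
|V_g| = √(u_g² + v_g²) = 83.8 m/s

84 m/s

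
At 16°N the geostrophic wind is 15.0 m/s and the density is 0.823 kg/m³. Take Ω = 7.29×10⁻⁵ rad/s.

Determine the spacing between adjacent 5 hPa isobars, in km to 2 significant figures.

1000 km

Coriolis parameter at 16°N:
f = 2Ω sin φ = 2 × 7.29×10⁻⁵ × sin 16° = 4.02×10⁻⁵ s⁻¹
Geostrophic balance rearranged: |∂P/∂n| = f ρ V_g
|∂P/∂n| = 4.02×10⁻⁵ × 0.823 × 15.0 = 4.96×10⁻⁴ Pa/m
Isobar spacing: Δn = ΔP/|∂P/∂n| = 500 Pa / 4.96×10⁻⁴ Pa/m = 1007821 m ≈ 1000 km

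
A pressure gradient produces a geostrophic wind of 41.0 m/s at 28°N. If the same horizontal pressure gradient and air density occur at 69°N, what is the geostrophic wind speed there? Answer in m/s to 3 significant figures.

With the same pressure gradient and density, V_g ∝ 1/f ∝ 1/sin φ.
V₂ = V₁ · sin φ₁ / sin φ₂ = 41.0 × sin 28° / sin 69°
V₂ = 41.0 × 0.4695/0.9336 = 20.6 m/s

20.6 m/s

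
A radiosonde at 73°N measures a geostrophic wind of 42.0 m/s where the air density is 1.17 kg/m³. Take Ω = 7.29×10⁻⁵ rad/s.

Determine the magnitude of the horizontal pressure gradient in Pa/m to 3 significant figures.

6.85×10⁻³ Pa/m

Coriolis parameter at 73°N:
f = 2Ω sin φ = 2 × 7.29×10⁻⁵ × sin 73° = 1.39×10⁻⁴ s⁻¹
Geostrophic balance rearranged: |∂P/∂n| = f ρ V_g
|∂P/∂n| = 1.39×10⁻⁴ × 1.17 × 42.0 = 6.85×10⁻³ Pa/m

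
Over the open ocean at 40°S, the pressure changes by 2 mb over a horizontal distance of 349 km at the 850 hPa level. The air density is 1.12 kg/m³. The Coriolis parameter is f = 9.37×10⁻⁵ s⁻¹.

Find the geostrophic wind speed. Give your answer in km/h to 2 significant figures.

Pressure gradient: |∂P/∂n| = 200 Pa / 349000 m = 5.73×10⁻⁴ Pa/m
Geostrophic balance (pressure-gradient force = Coriolis force):
V_g = (1/(fρ)) |∂P/∂n| = 5.73×10⁻⁴ / (9.37×10⁻⁵ × 1.12) = 5.46 m/s
Converting: 5.46 m/s × 3.6 = 20 km/h

20 km/h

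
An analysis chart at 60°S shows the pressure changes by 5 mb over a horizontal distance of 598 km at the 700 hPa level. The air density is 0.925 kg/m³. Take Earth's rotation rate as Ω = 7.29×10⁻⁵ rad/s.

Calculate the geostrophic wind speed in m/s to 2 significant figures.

7.2 m/s

Coriolis parameter at 60°S:
f = 2Ω sin φ = 2 × 7.29×10⁻⁵ × sin 60° = 1.26×10⁻⁴ s⁻¹
Pressure gradient: |∂P/∂n| = 500 Pa / 598000 m = 8.36×10⁻⁴ Pa/m
Geostrophic balance (pressure-gradient force = Coriolis force):
V_g = (1/(fρ)) |∂P/∂n| = 8.36×10⁻⁴ / (1.26×10⁻⁴ × 0.925) = 7.16 m/s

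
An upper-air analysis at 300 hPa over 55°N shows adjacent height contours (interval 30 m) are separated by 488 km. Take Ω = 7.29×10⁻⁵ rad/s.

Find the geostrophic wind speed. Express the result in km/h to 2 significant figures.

Coriolis parameter at 55°N:
f = 2Ω sin φ = 2 × 7.29×10⁻⁵ × sin 55° = 1.19×10⁻⁴ s⁻¹
Height gradient: |∂Z/∂n| = 30 m / 488000 m = 6.15×10⁻⁵
On a pressure surface, geostrophic balance gives V_g = (g/f)|∂Z/∂n|:
V_g = 9.81 × 6.15×10⁻⁵ / 1.19×10⁻⁴ = 5.05 m/s
Converting: 5.05 m/s × 3.6 = 18 km/h

18 km/h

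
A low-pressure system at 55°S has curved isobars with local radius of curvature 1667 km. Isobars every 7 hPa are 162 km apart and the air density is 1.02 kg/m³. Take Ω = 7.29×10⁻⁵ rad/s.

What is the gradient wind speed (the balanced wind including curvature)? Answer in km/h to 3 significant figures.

Coriolis parameter at 55°S:
f = 2Ω sin φ = 2 × 7.29×10⁻⁵ × sin 55° = 1.19×10⁻⁴ s⁻¹
Pressure gradient: |∂P/∂n| = 700 Pa / 162000 m = 4.32×10⁻³ Pa/m
Geostrophic speed: V_g = |∂P/∂n|/(fρ) = 4.32×10⁻³/(1.19×10⁻⁴ × 1.02) = 35.5 m/s
Around a low, centrifugal force acts outward with Coriolis, so pressure-gradient force balances both:
(1/ρ)|∂P/∂n| = fV + V²/R  →  V² + fR·V − fR·V_g = 0
With fR = 1.19×10⁻⁴ × 1667×10³ m = 199 m/s:
V = [−fR + √((fR)² + 4 fR V_g)]/2 = [−199 + √(199² + 4×199×35.5)]/2 = 30.7 m/s
Subgeostrophic (V < V_g = 35.5 m/s), as expected around a low.
Converting: 30.7 m/s × 3.6 = 111 km/h

111 km/h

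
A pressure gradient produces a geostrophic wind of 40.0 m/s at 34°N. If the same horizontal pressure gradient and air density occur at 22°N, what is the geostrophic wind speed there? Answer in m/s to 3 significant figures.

59.7 m/s

With the same pressure gradient and density, V_g ∝ 1/f ∝ 1/sin φ.
V₂ = V₁ · sin φ₁ / sin φ₂ = 40.0 × sin 34° / sin 22°
V₂ = 40.0 × 0.5592/0.3746 = 59.7 m/s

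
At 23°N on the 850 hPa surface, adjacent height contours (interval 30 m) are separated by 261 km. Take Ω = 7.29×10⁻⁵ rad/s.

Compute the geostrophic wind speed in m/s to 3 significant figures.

Coriolis parameter at 23°N:
f = 2Ω sin φ = 2 × 7.29×10⁻⁵ × sin 23° = 5.70×10⁻⁵ s⁻¹
Height gradient: |∂Z/∂n| = 30 m / 261000 m = 1.15×10⁻⁴
On a pressure surface, geostrophic balance gives V_g = (g/f)|∂Z/∂n|:
V_g = 9.81 × 1.15×10⁻⁴ / 5.70×10⁻⁵ = 19.8 m/s

19.8 m/s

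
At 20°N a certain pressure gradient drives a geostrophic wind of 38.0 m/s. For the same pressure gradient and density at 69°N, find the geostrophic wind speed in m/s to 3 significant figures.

13.9 m/s

With the same pressure gradient and density, V_g ∝ 1/f ∝ 1/sin φ.
V₂ = V₁ · sin φ₁ / sin φ₂ = 38.0 × sin 20° / sin 69°
V₂ = 38.0 × 0.3420/0.9336 = 13.9 m/s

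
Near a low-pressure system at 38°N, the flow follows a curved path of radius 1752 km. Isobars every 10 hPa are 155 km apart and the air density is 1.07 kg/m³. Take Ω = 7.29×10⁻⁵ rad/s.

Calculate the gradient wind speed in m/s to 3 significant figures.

50.8 m/s

Coriolis parameter at 38°N:
f = 2Ω sin φ = 2 × 7.29×10⁻⁵ × sin 38° = 8.98×10⁻⁵ s⁻¹
Pressure gradient: |∂P/∂n| = 1000 Pa / 155000 m = 6.45×10⁻³ Pa/m
Geostrophic speed: V_g = |∂P/∂n|/(fρ) = 6.45×10⁻³/(8.98×10⁻⁵ × 1.07) = 67.2 m/s
Around a low, centrifugal force acts outward with Coriolis, so pressure-gradient force balances both:
(1/ρ)|∂P/∂n| = fV + V²/R  →  V² + fR·V − fR·V_g = 0
With fR = 8.98×10⁻⁵ × 1752×10³ m = 157 m/s:
V = [−fR + √((fR)² + 4 fR V_g)]/2 = [−157 + √(157² + 4×157×67.2)]/2 = 50.8 m/s
Subgeostrophic (V < V_g = 67.2 m/s), as expected around a low.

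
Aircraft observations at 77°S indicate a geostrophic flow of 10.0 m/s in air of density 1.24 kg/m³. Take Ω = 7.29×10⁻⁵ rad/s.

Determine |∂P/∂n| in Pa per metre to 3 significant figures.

Coriolis parameter at 77°S:
f = 2Ω sin φ = 2 × 7.29×10⁻⁵ × sin 77° = 1.42×10⁻⁴ s⁻¹
Geostrophic balance rearranged: |∂P/∂n| = f ρ V_g
|∂P/∂n| = 1.42×10⁻⁴ × 1.24 × 10.0 = 1.76×10⁻³ Pa/m

1.76×10⁻³ Pa/m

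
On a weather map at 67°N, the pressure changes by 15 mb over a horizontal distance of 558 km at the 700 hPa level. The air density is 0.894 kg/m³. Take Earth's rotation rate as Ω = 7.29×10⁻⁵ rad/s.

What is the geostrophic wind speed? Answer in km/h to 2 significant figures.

Coriolis parameter at 67°N:
f = 2Ω sin φ = 2 × 7.29×10⁻⁵ × sin 67° = 1.34×10⁻⁴ s⁻¹
Pressure gradient: |∂P/∂n| = 1500 Pa / 558000 m = 2.69×10⁻³ Pa/m
Geostrophic balance (pressure-gradient force = Coriolis force):
V_g = (1/(fρ)) |∂P/∂n| = 2.69×10⁻³ / (1.34×10⁻⁴ × 0.894) = 22.4 m/s
Converting: 22.4 m/s × 3.6 = 81 km/h

81 km/h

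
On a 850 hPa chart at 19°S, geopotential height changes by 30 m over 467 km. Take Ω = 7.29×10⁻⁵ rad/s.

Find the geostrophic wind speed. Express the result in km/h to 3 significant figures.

47.8 km/h

Coriolis parameter at 19°S:
f = 2Ω sin φ = 2 × 7.29×10⁻⁵ × sin 19° = 4.75×10⁻⁵ s⁻¹
Height gradient: |∂Z/∂n| = 30 m / 467000 m = 6.42×10⁻⁵
On a pressure surface, geostrophic balance gives V_g = (g/f)|∂Z/∂n|:
V_g = 9.81 × 6.42×10⁻⁵ / 4.75×10⁻⁵ = 13.3 m/s
Converting: 13.3 m/s × 3.6 = 47.8 km/h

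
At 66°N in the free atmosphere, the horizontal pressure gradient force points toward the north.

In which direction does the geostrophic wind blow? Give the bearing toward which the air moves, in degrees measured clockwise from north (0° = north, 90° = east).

090°

The pressure-gradient force points toward the north (bearing 000°).
Geostrophic balance: in the Northern Hemisphere the Coriolis force deflects motion to the right, so the geostrophic wind blows 90° to the right of the pressure-gradient force (low pressure on the left).
Rotating 000° by 90° clockwise gives 090° — the wind blows toward the east.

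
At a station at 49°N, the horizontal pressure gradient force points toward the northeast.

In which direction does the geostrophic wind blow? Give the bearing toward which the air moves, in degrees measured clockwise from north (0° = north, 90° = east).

135°

The pressure-gradient force points toward the northeast (bearing 045°).
Geostrophic balance: in the Northern Hemisphere the Coriolis force deflects motion to the right, so the geostrophic wind blows 90° to the right of the pressure-gradient force (low pressure on the left).
Rotating 045° by 90° clockwise gives 135° — the wind blows toward the southeast.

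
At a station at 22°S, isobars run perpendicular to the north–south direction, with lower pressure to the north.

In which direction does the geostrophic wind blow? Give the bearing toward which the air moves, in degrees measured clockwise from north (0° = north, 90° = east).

The pressure-gradient force points toward the north (bearing 000°).
Geostrophic balance: in the Southern Hemisphere the Coriolis force deflects motion to the left, so the geostrophic wind blows 90° to the left of the pressure-gradient force (low pressure on the right).
Rotating 000° by 90° counterclockwise gives 270° — the wind blows toward the west.

270°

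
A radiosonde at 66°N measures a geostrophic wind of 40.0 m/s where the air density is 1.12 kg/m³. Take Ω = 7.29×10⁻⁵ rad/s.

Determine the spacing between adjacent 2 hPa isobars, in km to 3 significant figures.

33.5 km

Coriolis parameter at 66°N:
f = 2Ω sin φ = 2 × 7.29×10⁻⁵ × sin 66° = 1.33×10⁻⁴ s⁻¹
Geostrophic balance rearranged: |∂P/∂n| = f ρ V_g
|∂P/∂n| = 1.33×10⁻⁴ × 1.12 × 40.0 = 5.97×10⁻³ Pa/m
Isobar spacing: Δn = ΔP/|∂P/∂n| = 200 Pa / 5.97×10⁻³ Pa/m = 33517 m ≈ 33.5 km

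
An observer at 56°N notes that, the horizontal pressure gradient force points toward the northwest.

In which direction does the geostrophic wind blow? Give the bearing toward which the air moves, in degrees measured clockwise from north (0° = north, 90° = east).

045°

The pressure-gradient force points toward the northwest (bearing 315°).
Geostrophic balance: in the Northern Hemisphere the Coriolis force deflects motion to the right, so the geostrophic wind blows 90° to the right of the pressure-gradient force (low pressure on the left).
Rotating 315° by 90° clockwise gives 045° — the wind blows toward the northeast.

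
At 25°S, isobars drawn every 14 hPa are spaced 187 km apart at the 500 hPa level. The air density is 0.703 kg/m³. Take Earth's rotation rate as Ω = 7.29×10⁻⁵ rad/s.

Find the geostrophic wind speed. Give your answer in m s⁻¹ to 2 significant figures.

170 m s⁻¹

Coriolis parameter at 25°S:
f = 2Ω sin φ = 2 × 7.29×10⁻⁵ × sin 25° = 6.16×10⁻⁵ s⁻¹
Pressure gradient: |∂P/∂n| = 1400 Pa / 187000 m = 7.49×10⁻³ Pa/m
Geostrophic balance (pressure-gradient force = Coriolis force):
V_g = (1/(fρ)) |∂P/∂n| = 7.49×10⁻³ / (6.16×10⁻⁵ × 0.703) = 173 m/s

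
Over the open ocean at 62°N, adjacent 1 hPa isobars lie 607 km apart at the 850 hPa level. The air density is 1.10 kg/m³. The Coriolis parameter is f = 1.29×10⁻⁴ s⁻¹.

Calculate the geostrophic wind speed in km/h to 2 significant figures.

4.2 km/h

Pressure gradient: |∂P/∂n| = 100 Pa / 607000 m = 1.65×10⁻⁴ Pa/m
Geostrophic balance (pressure-gradient force = Coriolis force):
V_g = (1/(fρ)) |∂P/∂n| = 1.65×10⁻⁴ / (1.29×10⁻⁴ × 1.10) = 1.16 m/s
Converting: 1.16 m/s × 3.6 = 4.2 km/h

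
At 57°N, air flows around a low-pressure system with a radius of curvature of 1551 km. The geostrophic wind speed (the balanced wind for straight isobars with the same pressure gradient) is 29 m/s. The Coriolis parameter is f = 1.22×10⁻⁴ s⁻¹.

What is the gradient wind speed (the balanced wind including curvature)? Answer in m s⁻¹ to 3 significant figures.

25.6 m s⁻¹

Around a low, centrifugal force acts outward with Coriolis, so pressure-gradient force balances both:
(1/ρ)|∂P/∂n| = fV + V²/R  →  V² + fR·V − fR·V_g = 0
With fR = 1.22×10⁻⁴ × 1551×10³ m = 189 m/s:
V = [−fR + √((fR)² + 4 fR V_g)]/2 = [−189 + √(189² + 4×189×29)]/2 = 25.6 m/s
Subgeostrophic (V < V_g = 29 m/s), as expected around a low.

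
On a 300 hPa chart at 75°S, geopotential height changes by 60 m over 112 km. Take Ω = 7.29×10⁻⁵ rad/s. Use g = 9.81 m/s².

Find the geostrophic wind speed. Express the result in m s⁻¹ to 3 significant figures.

37.3 m s⁻¹

Coriolis parameter at 75°S:
f = 2Ω sin φ = 2 × 7.29×10⁻⁵ × sin 75° = 1.41×10⁻⁴ s⁻¹
Height gradient: |∂Z/∂n| = 60 m / 112000 m = 5.36×10⁻⁴
On a pressure surface, geostrophic balance gives V_g = (g/f)|∂Z/∂n|:
V_g = 9.81 × 5.36×10⁻⁴ / 1.41×10⁻⁴ = 37.3 m/s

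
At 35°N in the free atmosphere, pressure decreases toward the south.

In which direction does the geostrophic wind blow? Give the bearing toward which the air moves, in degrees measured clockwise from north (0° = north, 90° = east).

270°

The pressure-gradient force points toward the south (bearing 180°).
Geostrophic balance: in the Northern Hemisphere the Coriolis force deflects motion to the right, so the geostrophic wind blows 90° to the right of the pressure-gradient force (low pressure on the left).
Rotating 180° by 90° clockwise gives 270° — the wind blows toward the west.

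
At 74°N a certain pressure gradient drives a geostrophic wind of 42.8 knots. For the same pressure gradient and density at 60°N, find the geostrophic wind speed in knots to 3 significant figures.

47.5 knots

With the same pressure gradient and density, V_g ∝ 1/f ∝ 1/sin φ.
V₂ = V₁ · sin φ₁ / sin φ₂ = 42.8 × sin 74° / sin 60°
V₂ = 42.8 × 0.9613/0.8660 = 47.5 knots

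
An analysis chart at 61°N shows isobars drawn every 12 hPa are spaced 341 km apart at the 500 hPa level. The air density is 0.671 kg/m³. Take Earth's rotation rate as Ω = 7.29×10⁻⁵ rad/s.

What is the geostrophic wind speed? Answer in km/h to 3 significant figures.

Coriolis parameter at 61°N:
f = 2Ω sin φ = 2 × 7.29×10⁻⁵ × sin 61° = 1.28×10⁻⁴ s⁻¹
Pressure gradient: |∂P/∂n| = 1200 Pa / 341000 m = 3.52×10⁻³ Pa/m
Geostrophic balance (pressure-gradient force = Coriolis force):
V_g = (1/(fρ)) |∂P/∂n| = 3.52×10⁻³ / (1.28×10⁻⁴ × 0.671) = 41.1 m/s
Converting: 41.1 m/s × 3.6 = 148 km/h

148 km/h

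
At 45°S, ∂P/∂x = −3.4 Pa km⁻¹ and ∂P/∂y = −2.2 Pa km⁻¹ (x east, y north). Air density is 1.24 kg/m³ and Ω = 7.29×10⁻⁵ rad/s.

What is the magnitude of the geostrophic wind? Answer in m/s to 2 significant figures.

Coriolis parameter at 45°S:
f = 2Ω sin φ = 2 × 7.29×10⁻⁵ × sin 45° = 1.03×10⁻⁴ s⁻¹
In the Southern Hemisphere f is negative: f = −1.03×10⁻⁴ s⁻¹.
Component geostrophic relations (x east, y north):
u_g = −(1/(fρ)) ∂P/∂y,  v_g = (1/(fρ)) ∂P/∂x
u_g = −(−2.2×10⁻³)/(−1.03×10⁻⁴ × 1.24) = −17.2 m/s;  v_g = (−3.4×10⁻³)/(−1.03×10⁻⁴ × 1.24) = 26.6 m/s
|V_g| = √(u_g² + v_g²) = 31.7 m/s

32 m/s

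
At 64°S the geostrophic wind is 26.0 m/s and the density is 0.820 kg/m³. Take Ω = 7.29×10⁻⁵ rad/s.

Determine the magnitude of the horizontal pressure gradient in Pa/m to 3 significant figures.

Coriolis parameter at 64°S:
f = 2Ω sin φ = 2 × 7.29×10⁻⁵ × sin 64° = 1.31×10⁻⁴ s⁻¹
Geostrophic balance rearranged: |∂P/∂n| = f ρ V_g
|∂P/∂n| = 1.31×10⁻⁴ × 0.820 × 26.0 = 2.79×10⁻³ Pa/m

2.79×10⁻³ Pa/m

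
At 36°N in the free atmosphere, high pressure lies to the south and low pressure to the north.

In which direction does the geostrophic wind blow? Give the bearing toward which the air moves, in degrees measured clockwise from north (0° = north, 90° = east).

The pressure-gradient force points toward the north (bearing 000°).
Geostrophic balance: in the Northern Hemisphere the Coriolis force deflects motion to the right, so the geostrophic wind blows 90° to the right of the pressure-gradient force (low pressure on the left).
Rotating 000° by 90° clockwise gives 090° — the wind blows toward the east.

090°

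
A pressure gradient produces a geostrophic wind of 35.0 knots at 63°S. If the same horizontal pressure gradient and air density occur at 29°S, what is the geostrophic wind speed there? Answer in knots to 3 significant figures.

With the same pressure gradient and density, V_g ∝ 1/f ∝ 1/sin φ.
V₂ = V₁ · sin φ₁ / sin φ₂ = 35.0 × sin 63° / sin 29°
V₂ = 35.0 × 0.8910/0.4848 = 64.3 knots

64.3 knots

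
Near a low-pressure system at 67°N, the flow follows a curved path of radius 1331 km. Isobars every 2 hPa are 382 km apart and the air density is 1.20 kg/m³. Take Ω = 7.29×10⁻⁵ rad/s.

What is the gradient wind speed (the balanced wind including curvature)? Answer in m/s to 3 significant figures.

Coriolis parameter at 67°N:
f = 2Ω sin φ = 2 × 7.29×10⁻⁵ × sin 67° = 1.34×10⁻⁴ s⁻¹
Pressure gradient: |∂P/∂n| = 200 Pa / 382000 m = 5.24×10⁻⁴ Pa/m
Geostrophic speed: V_g = |∂P/∂n|/(fρ) = 5.24×10⁻⁴/(1.34×10⁻⁴ × 1.20) = 3.25 m/s
Around a low, centrifugal force acts outward with Coriolis, so pressure-gradient force balances both:
(1/ρ)|∂P/∂n| = fV + V²/R  →  V² + fR·V − fR·V_g = 0
With fR = 1.34×10⁻⁴ × 1331×10³ m = 179 m/s:
V = [−fR + √((fR)² + 4 fR V_g)]/2 = [−179 + √(179² + 4×179×3.25)]/2 = 3.19 m/s
Subgeostrophic (V < V_g = 3.25 m/s), as expected around a low.

3.19 m/s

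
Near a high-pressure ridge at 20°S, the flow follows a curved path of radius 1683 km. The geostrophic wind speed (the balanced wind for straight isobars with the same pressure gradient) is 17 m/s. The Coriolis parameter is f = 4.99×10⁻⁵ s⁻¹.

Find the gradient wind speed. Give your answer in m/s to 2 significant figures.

24 m/s

Around a high, pressure-gradient force acts outward with centrifugal, so Coriolis balances both:
fV = (1/ρ)|∂P/∂n| + V²/R  →  V² − fR·V + fR·V_g = 0
With fR = 4.99×10⁻⁵ × 1683×10³ m = 84.0 m/s:
V = [fR − √((fR)² − 4 fR V_g)]/2 = [84.0 − √(84.0² − 4×84.0×17)]/2 = 23.7 m/s
Supergeostrophic (V > V_g = 17 m/s), as expected around a high.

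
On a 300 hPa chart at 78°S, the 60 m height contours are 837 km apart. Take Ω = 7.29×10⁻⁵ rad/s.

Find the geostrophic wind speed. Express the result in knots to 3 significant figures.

9.59 knots

Coriolis parameter at 78°S:
f = 2Ω sin φ = 2 × 7.29×10⁻⁵ × sin 78° = 1.43×10⁻⁴ s⁻¹
Height gradient: |∂Z/∂n| = 60 m / 837000 m = 7.17×10⁻⁵
On a pressure surface, geostrophic balance gives V_g = (g/f)|∂Z/∂n|:
V_g = 9.81 × 7.17×10⁻⁵ / 1.43×10⁻⁴ = 4.93 m/s
Converting: 4.93 m/s × 1.944 = 9.59 knots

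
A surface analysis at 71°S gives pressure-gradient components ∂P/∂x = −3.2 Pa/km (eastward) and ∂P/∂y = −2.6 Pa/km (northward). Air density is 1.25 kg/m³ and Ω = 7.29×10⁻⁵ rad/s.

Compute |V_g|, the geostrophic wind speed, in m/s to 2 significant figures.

24 m/s

Coriolis parameter at 71°S:
f = 2Ω sin φ = 2 × 7.29×10⁻⁵ × sin 71° = 1.38×10⁻⁴ s⁻¹
In the Southern Hemisphere f is negative: f = −1.38×10⁻⁴ s⁻¹.
Component geostrophic relations (x east, y north):
u_g = −(1/(fρ)) ∂P/∂y,  v_g = (1/(fρ)) ∂P/∂x
u_g = −(−2.6×10⁻³)/(−1.38×10⁻⁴ × 1.25) = −15.1 m/s;  v_g = (−3.2×10⁻³)/(−1.38×10⁻⁴ × 1.25) = 18.6 m/s
|V_g| = √(u_g² + v_g²) = 23.9 m/s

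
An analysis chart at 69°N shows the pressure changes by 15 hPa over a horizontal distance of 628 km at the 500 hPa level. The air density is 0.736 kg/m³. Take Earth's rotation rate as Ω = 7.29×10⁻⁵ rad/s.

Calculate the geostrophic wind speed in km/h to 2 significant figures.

Coriolis parameter at 69°N:
f = 2Ω sin φ = 2 × 7.29×10⁻⁵ × sin 69° = 1.36×10⁻⁴ s⁻¹
Pressure gradient: |∂P/∂n| = 1500 Pa / 628000 m = 2.39×10⁻³ Pa/m
Geostrophic balance (pressure-gradient force = Coriolis force):
V_g = (1/(fρ)) |∂P/∂n| = 2.39×10⁻³ / (1.36×10⁻⁴ × 0.736) = 23.8 m/s
Converting: 23.8 m/s × 3.6 = 86 km/h

86 km/h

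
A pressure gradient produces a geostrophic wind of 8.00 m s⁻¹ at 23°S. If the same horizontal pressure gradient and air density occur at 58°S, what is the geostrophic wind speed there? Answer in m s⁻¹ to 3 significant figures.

With the same pressure gradient and density, V_g ∝ 1/f ∝ 1/sin φ.
V₂ = V₁ · sin φ₁ / sin φ₂ = 8.00 × sin 23° / sin 58°
V₂ = 8.00 × 0.3907/0.8480 = 3.69 m s⁻¹

3.69 m s⁻¹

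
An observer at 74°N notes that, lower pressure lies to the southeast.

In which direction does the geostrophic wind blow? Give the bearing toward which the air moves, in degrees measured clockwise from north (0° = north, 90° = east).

The pressure-gradient force points toward the southeast (bearing 135°).
Geostrophic balance: in the Northern Hemisphere the Coriolis force deflects motion to the right, so the geostrophic wind blows 90° to the right of the pressure-gradient force (low pressure on the left).
Rotating 135° by 90° clockwise gives 225° — the wind blows toward the southwest.

225°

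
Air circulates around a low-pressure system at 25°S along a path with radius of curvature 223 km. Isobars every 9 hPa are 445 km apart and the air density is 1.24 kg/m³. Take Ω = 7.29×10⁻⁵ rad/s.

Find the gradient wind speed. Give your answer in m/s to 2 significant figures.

Coriolis parameter at 25°S:
f = 2Ω sin φ = 2 × 7.29×10⁻⁵ × sin 25° = 6.16×10⁻⁵ s⁻¹
Pressure gradient: |∂P/∂n| = 900 Pa / 445000 m = 2.02×10⁻³ Pa/m
Geostrophic speed: V_g = |∂P/∂n|/(fρ) = 2.02×10⁻³/(6.16×10⁻⁵ × 1.24) = 26.5 m/s
Around a low, centrifugal force acts outward with Coriolis, so pressure-gradient force balances both:
(1/ρ)|∂P/∂n| = fV + V²/R  →  V² + fR·V − fR·V_g = 0
With fR = 6.16×10⁻⁵ × 223×10³ m = 13.7 m/s:
V = [−fR + √((fR)² + 4 fR V_g)]/2 = [−13.7 + √(13.7² + 4×13.7×26.5)]/2 = 13.4 m/s
Subgeostrophic (V < V_g = 26.5 m/s), as expected around a low.

13 m/s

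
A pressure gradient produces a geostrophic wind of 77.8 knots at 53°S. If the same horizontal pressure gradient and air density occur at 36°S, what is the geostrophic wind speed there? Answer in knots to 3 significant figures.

106 knots

With the same pressure gradient and density, V_g ∝ 1/f ∝ 1/sin φ.
V₂ = V₁ · sin φ₁ / sin φ₂ = 77.8 × sin 53° / sin 36°
V₂ = 77.8 × 0.7986/0.5878 = 106 knots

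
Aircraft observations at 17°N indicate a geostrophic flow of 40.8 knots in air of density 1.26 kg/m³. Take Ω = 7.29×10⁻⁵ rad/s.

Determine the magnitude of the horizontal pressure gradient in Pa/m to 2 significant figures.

1.1×10⁻³ Pa/m

Coriolis parameter at 17°N:
f = 2Ω sin φ = 2 × 7.29×10⁻⁵ × sin 17° = 4.26×10⁻⁵ s⁻¹
Wind speed in SI: 40.8 knots = 21.0 m/s
Geostrophic balance rearranged: |∂P/∂n| = f ρ V_g
|∂P/∂n| = 4.26×10⁻⁵ × 1.26 × 21.0 = 1.13×10⁻³ Pa/m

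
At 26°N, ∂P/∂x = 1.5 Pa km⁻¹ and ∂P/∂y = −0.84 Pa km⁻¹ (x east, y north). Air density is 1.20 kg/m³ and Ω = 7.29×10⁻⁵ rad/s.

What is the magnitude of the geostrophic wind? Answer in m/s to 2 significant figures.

22 m/s

Coriolis parameter at 26°N:
f = 2Ω sin φ = 2 × 7.29×10⁻⁵ × sin 26° = 6.39×10⁻⁵ s⁻¹
Component geostrophic relations (x east, y north):
u_g = −(1/(fρ)) ∂P/∂y,  v_g = (1/(fρ)) ∂P/∂x
u_g = −(−0.84×10⁻³)/(6.39×10⁻⁵ × 1.20) = 11.0 m/s;  v_g = (1.5×10⁻³)/(6.39×10⁻⁵ × 1.20) = 19.6 m/s
|V_g| = √(u_g² + v_g²) = 22.4 m/s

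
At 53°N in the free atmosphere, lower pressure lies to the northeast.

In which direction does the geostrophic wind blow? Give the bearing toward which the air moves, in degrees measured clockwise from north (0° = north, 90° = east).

135°

The pressure-gradient force points toward the northeast (bearing 045°).
Geostrophic balance: in the Northern Hemisphere the Coriolis force deflects motion to the right, so the geostrophic wind blows 90° to the right of the pressure-gradient force (low pressure on the left).
Rotating 045° by 90° clockwise gives 135° — the wind blows toward the southeast.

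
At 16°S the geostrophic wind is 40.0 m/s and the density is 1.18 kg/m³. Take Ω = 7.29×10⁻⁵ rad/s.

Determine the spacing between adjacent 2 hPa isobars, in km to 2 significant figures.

110 km

Coriolis parameter at 16°S:
f = 2Ω sin φ = 2 × 7.29×10⁻⁵ × sin 16° = 4.02×10⁻⁵ s⁻¹
Geostrophic balance rearranged: |∂P/∂n| = f ρ V_g
|∂P/∂n| = 4.02×10⁻⁵ × 1.18 × 40.0 = 1.90×10⁻³ Pa/m
Isobar spacing: Δn = ΔP/|∂P/∂n| = 200 Pa / 1.90×10⁻³ Pa/m = 105437 m ≈ 110 km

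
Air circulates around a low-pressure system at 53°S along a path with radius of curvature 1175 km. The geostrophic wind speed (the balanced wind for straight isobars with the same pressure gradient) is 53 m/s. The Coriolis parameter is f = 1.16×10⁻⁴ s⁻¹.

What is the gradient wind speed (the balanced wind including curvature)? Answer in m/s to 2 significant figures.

41 m/s

Around a low, centrifugal force acts outward with Coriolis, so pressure-gradient force balances both:
(1/ρ)|∂P/∂n| = fV + V²/R  →  V² + fR·V − fR·V_g = 0
With fR = 1.16×10⁻⁴ × 1175×10³ m = 136 m/s:
V = [−fR + √((fR)² + 4 fR V_g)]/2 = [−136 + √(136² + 4×136×53)]/2 = 40.8 m/s
Subgeostrophic (V < V_g = 53 m/s), as expected around a low.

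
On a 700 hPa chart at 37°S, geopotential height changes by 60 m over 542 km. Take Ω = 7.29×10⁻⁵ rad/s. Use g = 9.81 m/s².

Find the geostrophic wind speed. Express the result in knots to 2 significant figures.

Coriolis parameter at 37°S:
f = 2Ω sin φ = 2 × 7.29×10⁻⁵ × sin 37° = 8.77×10⁻⁵ s⁻¹
Height gradient: |∂Z/∂n| = 60 m / 542000 m = 1.11×10⁻⁴
On a pressure surface, geostrophic balance gives V_g = (g/f)|∂Z/∂n|:
V_g = 9.81 × 1.11×10⁻⁴ / 8.77×10⁻⁵ = 12.4 m/s
Converting: 12.4 m/s × 1.944 = 24 knots

24 knots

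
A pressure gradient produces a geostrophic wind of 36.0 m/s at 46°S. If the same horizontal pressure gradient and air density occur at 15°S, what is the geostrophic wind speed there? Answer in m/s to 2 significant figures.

With the same pressure gradient and density, V_g ∝ 1/f ∝ 1/sin φ.
V₂ = V₁ · sin φ₁ / sin φ₂ = 36.0 × sin 46° / sin 15°
V₂ = 36.0 × 0.7193/0.2588 = 100 m/s

100 m/s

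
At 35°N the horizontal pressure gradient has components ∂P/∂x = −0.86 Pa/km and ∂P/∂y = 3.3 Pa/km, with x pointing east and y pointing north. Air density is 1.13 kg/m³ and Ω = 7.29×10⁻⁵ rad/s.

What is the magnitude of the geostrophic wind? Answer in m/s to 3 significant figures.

Coriolis parameter at 35°N:
f = 2Ω sin φ = 2 × 7.29×10⁻⁵ × sin 35° = 8.36×10⁻⁵ s⁻¹
Component geostrophic relations (x east, y north):
u_g = −(1/(fρ)) ∂P/∂y,  v_g = (1/(fρ)) ∂P/∂x
u_g = −(3.3×10⁻³)/(8.36×10⁻⁵ × 1.13) = −34.9 m/s;  v_g = (−0.86×10⁻³)/(8.36×10⁻⁵ × 1.13) = −9.10 m/s
|V_g| = √(u_g² + v_g²) = 36.1 m/s

36.1 m/s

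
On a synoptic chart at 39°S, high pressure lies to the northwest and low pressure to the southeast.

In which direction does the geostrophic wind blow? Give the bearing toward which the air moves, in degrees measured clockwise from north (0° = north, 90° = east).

045°

The pressure-gradient force points toward the southeast (bearing 135°).
Geostrophic balance: in the Southern Hemisphere the Coriolis force deflects motion to the left, so the geostrophic wind blows 90° to the left of the pressure-gradient force (low pressure on the right).
Rotating 135° by 90° counterclockwise gives 045° — the wind blows toward the northeast.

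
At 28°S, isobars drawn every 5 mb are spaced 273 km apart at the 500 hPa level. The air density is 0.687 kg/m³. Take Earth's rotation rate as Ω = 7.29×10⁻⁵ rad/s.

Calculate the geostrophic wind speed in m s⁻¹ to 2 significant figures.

Coriolis parameter at 28°S:
f = 2Ω sin φ = 2 × 7.29×10⁻⁵ × sin 28° = 6.84×10⁻⁵ s⁻¹
Pressure gradient: |∂P/∂n| = 500 Pa / 273000 m = 1.83×10⁻³ Pa/m
Geostrophic balance (pressure-gradient force = Coriolis force):
V_g = (1/(fρ)) |∂P/∂n| = 1.83×10⁻³ / (6.84×10⁻⁵ × 0.687) = 38.9 m/s

39 m s⁻¹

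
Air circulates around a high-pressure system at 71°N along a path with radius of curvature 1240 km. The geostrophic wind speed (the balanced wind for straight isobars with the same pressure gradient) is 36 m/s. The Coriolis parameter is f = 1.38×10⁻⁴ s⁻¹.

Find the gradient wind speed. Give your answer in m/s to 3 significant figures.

Around a high, pressure-gradient force acts outward with centrifugal, so Coriolis balances both:
fV = (1/ρ)|∂P/∂n| + V²/R  →  V² − fR·V + fR·V_g = 0
With fR = 1.38×10⁻⁴ × 1240×10³ m = 171 m/s:
V = [fR − √((fR)² − 4 fR V_g)]/2 = [171 − √(171² − 4×171×36)]/2 = 51.5 m/s
Supergeostrophic (V > V_g = 36 m/s), as expected around a high.

51.5 m/s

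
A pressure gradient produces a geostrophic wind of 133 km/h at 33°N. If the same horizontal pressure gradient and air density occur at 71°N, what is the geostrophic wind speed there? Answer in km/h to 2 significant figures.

With the same pressure gradient and density, V_g ∝ 1/f ∝ 1/sin φ.
V₂ = V₁ · sin φ₁ / sin φ₂ = 133 × sin 33° / sin 71°
V₂ = 133 × 0.5446/0.9455 = 77 km/h

77 km/h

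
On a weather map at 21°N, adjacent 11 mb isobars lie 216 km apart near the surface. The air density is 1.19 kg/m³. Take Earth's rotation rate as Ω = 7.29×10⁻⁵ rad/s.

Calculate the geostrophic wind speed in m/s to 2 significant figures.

Coriolis parameter at 21°N:
f = 2Ω sin φ = 2 × 7.29×10⁻⁵ × sin 21° = 5.23×10⁻⁵ s⁻¹
Pressure gradient: |∂P/∂n| = 1100 Pa / 216000 m = 5.09×10⁻³ Pa/m
Geostrophic balance (pressure-gradient force = Coriolis force):
V_g = (1/(fρ)) |∂P/∂n| = 5.09×10⁻³ / (5.23×10⁻⁵ × 1.19) = 81.9 m/s

82 m/s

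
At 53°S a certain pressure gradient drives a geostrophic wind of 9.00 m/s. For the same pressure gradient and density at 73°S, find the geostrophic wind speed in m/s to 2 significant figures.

7.5 m/s

With the same pressure gradient and density, V_g ∝ 1/f ∝ 1/sin φ.
V₂ = V₁ · sin φ₁ / sin φ₂ = 9.00 × sin 53° / sin 73°
V₂ = 9.00 × 0.7986/0.9563 = 7.5 m/s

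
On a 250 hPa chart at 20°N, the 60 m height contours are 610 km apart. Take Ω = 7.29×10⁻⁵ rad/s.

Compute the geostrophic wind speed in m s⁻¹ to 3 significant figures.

19.4 m s⁻¹

Coriolis parameter at 20°N:
f = 2Ω sin φ = 2 × 7.29×10⁻⁵ × sin 20° = 4.99×10⁻⁵ s⁻¹
Height gradient: |∂Z/∂n| = 60 m / 610000 m = 9.84×10⁻⁵
On a pressure surface, geostrophic balance gives V_g = (g/f)|∂Z/∂n|:
V_g = 9.81 × 9.84×10⁻⁵ / 4.99×10⁻⁵ = 19.4 m/s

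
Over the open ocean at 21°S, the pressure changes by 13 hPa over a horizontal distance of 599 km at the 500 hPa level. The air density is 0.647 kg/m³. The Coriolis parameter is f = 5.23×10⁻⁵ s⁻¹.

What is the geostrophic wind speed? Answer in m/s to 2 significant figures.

Pressure gradient: |∂P/∂n| = 1300 Pa / 599000 m = 2.17×10⁻³ Pa/m
Geostrophic balance (pressure-gradient force = Coriolis force):
V_g = (1/(fρ)) |∂P/∂n| = 2.17×10⁻³ / (5.23×10⁻⁵ × 0.647) = 64.1 m/s

64 m/s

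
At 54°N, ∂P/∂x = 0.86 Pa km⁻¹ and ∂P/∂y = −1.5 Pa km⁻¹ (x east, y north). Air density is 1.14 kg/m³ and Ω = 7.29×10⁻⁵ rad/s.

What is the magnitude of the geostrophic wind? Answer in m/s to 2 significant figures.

Coriolis parameter at 54°N:
f = 2Ω sin φ = 2 × 7.29×10⁻⁵ × sin 54° = 1.18×10⁻⁴ s⁻¹
Component geostrophic relations (x east, y north):
u_g = −(1/(fρ)) ∂P/∂y,  v_g = (1/(fρ)) ∂P/∂x
u_g = −(−1.5×10⁻³)/(1.18×10⁻⁴ × 1.14) = 11.2 m/s;  v_g = (0.86×10⁻³)/(1.18×10⁻⁴ × 1.14) = 6.40 m/s
|V_g| = √(u_g² + v_g²) = 12.9 m/s

13 m/s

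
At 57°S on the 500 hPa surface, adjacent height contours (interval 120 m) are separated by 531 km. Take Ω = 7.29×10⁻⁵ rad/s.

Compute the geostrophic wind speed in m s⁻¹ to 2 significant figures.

18 m s⁻¹

Coriolis parameter at 57°S:
f = 2Ω sin φ = 2 × 7.29×10⁻⁵ × sin 57° = 1.22×10⁻⁴ s⁻¹
Height gradient: |∂Z/∂n| = 120 m / 531000 m = 2.26×10⁻⁴
On a pressure surface, geostrophic balance gives V_g = (g/f)|∂Z/∂n|:
V_g = 9.81 × 2.26×10⁻⁴ / 1.22×10⁻⁴ = 18.1 m/s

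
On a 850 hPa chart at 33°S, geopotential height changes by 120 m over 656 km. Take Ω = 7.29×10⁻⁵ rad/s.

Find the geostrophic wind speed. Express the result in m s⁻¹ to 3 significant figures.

Coriolis parameter at 33°S:
f = 2Ω sin φ = 2 × 7.29×10⁻⁵ × sin 33° = 7.94×10⁻⁵ s⁻¹
Height gradient: |∂Z/∂n| = 120 m / 656000 m = 1.83×10⁻⁴
On a pressure surface, geostrophic balance gives V_g = (g/f)|∂Z/∂n|:
V_g = 9.81 × 1.83×10⁻⁴ / 7.94×10⁻⁵ = 22.6 m/s

22.6 m s⁻¹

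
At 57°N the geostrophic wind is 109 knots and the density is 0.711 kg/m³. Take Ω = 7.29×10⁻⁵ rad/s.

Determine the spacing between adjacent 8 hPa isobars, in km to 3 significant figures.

164 km

Coriolis parameter at 57°N:
f = 2Ω sin φ = 2 × 7.29×10⁻⁵ × sin 57° = 1.22×10⁻⁴ s⁻¹
Wind speed in SI: 109 knots = 56.1 m/s
Geostrophic balance rearranged: |∂P/∂n| = f ρ V_g
|∂P/∂n| = 1.22×10⁻⁴ × 0.711 × 56.1 = 4.88×10⁻³ Pa/m
Isobar spacing: Δn = ΔP/|∂P/∂n| = 800 Pa / 4.88×10⁻³ Pa/m = 164099 m ≈ 164 km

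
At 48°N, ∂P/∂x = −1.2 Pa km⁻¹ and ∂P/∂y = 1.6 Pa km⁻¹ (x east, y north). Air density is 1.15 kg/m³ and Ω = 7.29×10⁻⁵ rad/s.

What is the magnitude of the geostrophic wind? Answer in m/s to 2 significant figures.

Coriolis parameter at 48°N:
f = 2Ω sin φ = 2 × 7.29×10⁻⁵ × sin 48° = 1.08×10⁻⁴ s⁻¹
Component geostrophic relations (x east, y north):
u_g = −(1/(fρ)) ∂P/∂y,  v_g = (1/(fρ)) ∂P/∂x
u_g = −(1.6×10⁻³)/(1.08×10⁻⁴ × 1.15) = −12.8 m/s;  v_g = (−1.2×10⁻³)/(1.08×10⁻⁴ × 1.15) = −9.63 m/s
|V_g| = √(u_g² + v_g²) = 16.1 m/s

16 m/s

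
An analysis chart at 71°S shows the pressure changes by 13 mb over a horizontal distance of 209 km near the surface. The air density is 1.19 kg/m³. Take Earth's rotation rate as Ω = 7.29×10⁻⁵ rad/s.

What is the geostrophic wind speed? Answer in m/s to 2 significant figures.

Coriolis parameter at 71°S:
f = 2Ω sin φ = 2 × 7.29×10⁻⁵ × sin 71° = 1.38×10⁻⁴ s⁻¹
Pressure gradient: |∂P/∂n| = 1300 Pa / 209000 m = 6.22×10⁻³ Pa/m
Geostrophic balance (pressure-gradient force = Coriolis force):
V_g = (1/(fρ)) |∂P/∂n| = 6.22×10⁻³ / (1.38×10⁻⁴ × 1.19) = 37.9 m/s

38 m/s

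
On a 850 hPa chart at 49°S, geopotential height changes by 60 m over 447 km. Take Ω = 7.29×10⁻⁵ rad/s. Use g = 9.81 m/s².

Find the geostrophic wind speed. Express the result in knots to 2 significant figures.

Coriolis parameter at 49°S:
f = 2Ω sin φ = 2 × 7.29×10⁻⁵ × sin 49° = 1.10×10⁻⁴ s⁻¹
Height gradient: |∂Z/∂n| = 60 m / 447000 m = 1.34×10⁻⁴
On a pressure surface, geostrophic balance gives V_g = (g/f)|∂Z/∂n|:
V_g = 9.81 × 1.34×10⁻⁴ / 1.10×10⁻⁴ = 12.0 m/s
Converting: 12.0 m/s × 1.944 = 23 knots

23 knots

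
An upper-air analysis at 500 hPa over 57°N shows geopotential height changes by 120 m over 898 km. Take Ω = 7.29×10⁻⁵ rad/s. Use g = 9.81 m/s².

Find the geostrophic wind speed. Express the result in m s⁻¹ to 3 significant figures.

Coriolis parameter at 57°N:
f = 2Ω sin φ = 2 × 7.29×10⁻⁵ × sin 57° = 1.22×10⁻⁴ s⁻¹
Height gradient: |∂Z/∂n| = 120 m / 898000 m = 1.34×10⁻⁴
On a pressure surface, geostrophic balance gives V_g = (g/f)|∂Z/∂n|:
V_g = 9.81 × 1.34×10⁻⁴ / 1.22×10⁻⁴ = 10.7 m/s

10.7 m s⁻¹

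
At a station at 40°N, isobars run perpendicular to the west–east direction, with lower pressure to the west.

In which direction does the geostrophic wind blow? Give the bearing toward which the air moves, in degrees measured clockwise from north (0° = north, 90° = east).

000°

The pressure-gradient force points toward the west (bearing 270°).
Geostrophic balance: in the Northern Hemisphere the Coriolis force deflects motion to the right, so the geostrophic wind blows 90° to the right of the pressure-gradient force (low pressure on the left).
Rotating 270° by 90° clockwise gives 000° — the wind blows toward the north.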